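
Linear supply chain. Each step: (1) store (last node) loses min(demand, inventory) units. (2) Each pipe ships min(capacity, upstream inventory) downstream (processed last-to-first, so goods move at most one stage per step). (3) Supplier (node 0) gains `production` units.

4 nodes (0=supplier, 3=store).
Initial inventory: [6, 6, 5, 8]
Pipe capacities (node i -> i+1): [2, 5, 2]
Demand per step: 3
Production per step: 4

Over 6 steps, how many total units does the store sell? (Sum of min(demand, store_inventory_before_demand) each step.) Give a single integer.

Answer: 18

Derivation:
Step 1: sold=3 (running total=3) -> [8 3 8 7]
Step 2: sold=3 (running total=6) -> [10 2 9 6]
Step 3: sold=3 (running total=9) -> [12 2 9 5]
Step 4: sold=3 (running total=12) -> [14 2 9 4]
Step 5: sold=3 (running total=15) -> [16 2 9 3]
Step 6: sold=3 (running total=18) -> [18 2 9 2]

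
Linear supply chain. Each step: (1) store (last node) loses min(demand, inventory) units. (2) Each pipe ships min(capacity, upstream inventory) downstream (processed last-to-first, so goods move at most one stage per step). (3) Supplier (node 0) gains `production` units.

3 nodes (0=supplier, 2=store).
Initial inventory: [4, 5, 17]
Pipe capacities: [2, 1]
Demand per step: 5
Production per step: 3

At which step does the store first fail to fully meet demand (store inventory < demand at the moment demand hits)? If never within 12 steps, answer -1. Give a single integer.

Step 1: demand=5,sold=5 ship[1->2]=1 ship[0->1]=2 prod=3 -> [5 6 13]
Step 2: demand=5,sold=5 ship[1->2]=1 ship[0->1]=2 prod=3 -> [6 7 9]
Step 3: demand=5,sold=5 ship[1->2]=1 ship[0->1]=2 prod=3 -> [7 8 5]
Step 4: demand=5,sold=5 ship[1->2]=1 ship[0->1]=2 prod=3 -> [8 9 1]
Step 5: demand=5,sold=1 ship[1->2]=1 ship[0->1]=2 prod=3 -> [9 10 1]
Step 6: demand=5,sold=1 ship[1->2]=1 ship[0->1]=2 prod=3 -> [10 11 1]
Step 7: demand=5,sold=1 ship[1->2]=1 ship[0->1]=2 prod=3 -> [11 12 1]
Step 8: demand=5,sold=1 ship[1->2]=1 ship[0->1]=2 prod=3 -> [12 13 1]
Step 9: demand=5,sold=1 ship[1->2]=1 ship[0->1]=2 prod=3 -> [13 14 1]
Step 10: demand=5,sold=1 ship[1->2]=1 ship[0->1]=2 prod=3 -> [14 15 1]
Step 11: demand=5,sold=1 ship[1->2]=1 ship[0->1]=2 prod=3 -> [15 16 1]
Step 12: demand=5,sold=1 ship[1->2]=1 ship[0->1]=2 prod=3 -> [16 17 1]
First stockout at step 5

5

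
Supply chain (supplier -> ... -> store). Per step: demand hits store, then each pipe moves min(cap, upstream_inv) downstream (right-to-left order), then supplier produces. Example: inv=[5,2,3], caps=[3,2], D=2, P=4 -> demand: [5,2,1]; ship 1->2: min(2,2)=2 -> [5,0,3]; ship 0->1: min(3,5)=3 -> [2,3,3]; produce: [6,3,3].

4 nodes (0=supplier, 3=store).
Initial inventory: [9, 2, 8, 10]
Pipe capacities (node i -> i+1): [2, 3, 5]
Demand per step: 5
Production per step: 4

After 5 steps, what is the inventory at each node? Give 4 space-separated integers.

Step 1: demand=5,sold=5 ship[2->3]=5 ship[1->2]=2 ship[0->1]=2 prod=4 -> inv=[11 2 5 10]
Step 2: demand=5,sold=5 ship[2->3]=5 ship[1->2]=2 ship[0->1]=2 prod=4 -> inv=[13 2 2 10]
Step 3: demand=5,sold=5 ship[2->3]=2 ship[1->2]=2 ship[0->1]=2 prod=4 -> inv=[15 2 2 7]
Step 4: demand=5,sold=5 ship[2->3]=2 ship[1->2]=2 ship[0->1]=2 prod=4 -> inv=[17 2 2 4]
Step 5: demand=5,sold=4 ship[2->3]=2 ship[1->2]=2 ship[0->1]=2 prod=4 -> inv=[19 2 2 2]

19 2 2 2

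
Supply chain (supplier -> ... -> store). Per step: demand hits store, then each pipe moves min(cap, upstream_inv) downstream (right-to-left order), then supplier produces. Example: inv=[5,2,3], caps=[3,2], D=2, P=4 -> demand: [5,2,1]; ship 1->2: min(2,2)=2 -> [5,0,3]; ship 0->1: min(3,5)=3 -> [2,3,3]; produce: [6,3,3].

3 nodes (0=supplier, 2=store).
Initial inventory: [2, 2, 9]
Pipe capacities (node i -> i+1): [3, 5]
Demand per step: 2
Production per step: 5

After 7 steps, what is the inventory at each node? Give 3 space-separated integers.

Step 1: demand=2,sold=2 ship[1->2]=2 ship[0->1]=2 prod=5 -> inv=[5 2 9]
Step 2: demand=2,sold=2 ship[1->2]=2 ship[0->1]=3 prod=5 -> inv=[7 3 9]
Step 3: demand=2,sold=2 ship[1->2]=3 ship[0->1]=3 prod=5 -> inv=[9 3 10]
Step 4: demand=2,sold=2 ship[1->2]=3 ship[0->1]=3 prod=5 -> inv=[11 3 11]
Step 5: demand=2,sold=2 ship[1->2]=3 ship[0->1]=3 prod=5 -> inv=[13 3 12]
Step 6: demand=2,sold=2 ship[1->2]=3 ship[0->1]=3 prod=5 -> inv=[15 3 13]
Step 7: demand=2,sold=2 ship[1->2]=3 ship[0->1]=3 prod=5 -> inv=[17 3 14]

17 3 14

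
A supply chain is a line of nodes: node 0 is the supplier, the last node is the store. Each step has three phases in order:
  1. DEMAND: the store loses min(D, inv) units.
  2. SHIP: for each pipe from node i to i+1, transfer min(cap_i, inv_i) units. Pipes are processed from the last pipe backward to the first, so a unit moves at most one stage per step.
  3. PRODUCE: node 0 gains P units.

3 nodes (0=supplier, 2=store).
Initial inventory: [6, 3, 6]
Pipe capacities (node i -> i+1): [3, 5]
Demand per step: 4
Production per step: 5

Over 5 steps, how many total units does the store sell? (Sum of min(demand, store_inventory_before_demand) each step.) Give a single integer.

Answer: 18

Derivation:
Step 1: sold=4 (running total=4) -> [8 3 5]
Step 2: sold=4 (running total=8) -> [10 3 4]
Step 3: sold=4 (running total=12) -> [12 3 3]
Step 4: sold=3 (running total=15) -> [14 3 3]
Step 5: sold=3 (running total=18) -> [16 3 3]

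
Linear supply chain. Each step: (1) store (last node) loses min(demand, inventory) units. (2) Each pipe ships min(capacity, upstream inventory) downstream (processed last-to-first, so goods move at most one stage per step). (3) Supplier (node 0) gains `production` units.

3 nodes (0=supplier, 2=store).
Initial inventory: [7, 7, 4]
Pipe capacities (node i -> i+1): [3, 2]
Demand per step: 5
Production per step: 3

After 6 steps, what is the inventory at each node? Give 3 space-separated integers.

Step 1: demand=5,sold=4 ship[1->2]=2 ship[0->1]=3 prod=3 -> inv=[7 8 2]
Step 2: demand=5,sold=2 ship[1->2]=2 ship[0->1]=3 prod=3 -> inv=[7 9 2]
Step 3: demand=5,sold=2 ship[1->2]=2 ship[0->1]=3 prod=3 -> inv=[7 10 2]
Step 4: demand=5,sold=2 ship[1->2]=2 ship[0->1]=3 prod=3 -> inv=[7 11 2]
Step 5: demand=5,sold=2 ship[1->2]=2 ship[0->1]=3 prod=3 -> inv=[7 12 2]
Step 6: demand=5,sold=2 ship[1->2]=2 ship[0->1]=3 prod=3 -> inv=[7 13 2]

7 13 2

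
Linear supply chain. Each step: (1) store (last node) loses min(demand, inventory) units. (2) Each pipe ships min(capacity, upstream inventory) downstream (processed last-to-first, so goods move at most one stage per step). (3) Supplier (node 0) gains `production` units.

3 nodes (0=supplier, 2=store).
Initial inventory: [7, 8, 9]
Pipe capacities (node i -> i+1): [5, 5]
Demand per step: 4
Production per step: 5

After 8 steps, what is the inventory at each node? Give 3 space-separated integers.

Step 1: demand=4,sold=4 ship[1->2]=5 ship[0->1]=5 prod=5 -> inv=[7 8 10]
Step 2: demand=4,sold=4 ship[1->2]=5 ship[0->1]=5 prod=5 -> inv=[7 8 11]
Step 3: demand=4,sold=4 ship[1->2]=5 ship[0->1]=5 prod=5 -> inv=[7 8 12]
Step 4: demand=4,sold=4 ship[1->2]=5 ship[0->1]=5 prod=5 -> inv=[7 8 13]
Step 5: demand=4,sold=4 ship[1->2]=5 ship[0->1]=5 prod=5 -> inv=[7 8 14]
Step 6: demand=4,sold=4 ship[1->2]=5 ship[0->1]=5 prod=5 -> inv=[7 8 15]
Step 7: demand=4,sold=4 ship[1->2]=5 ship[0->1]=5 prod=5 -> inv=[7 8 16]
Step 8: demand=4,sold=4 ship[1->2]=5 ship[0->1]=5 prod=5 -> inv=[7 8 17]

7 8 17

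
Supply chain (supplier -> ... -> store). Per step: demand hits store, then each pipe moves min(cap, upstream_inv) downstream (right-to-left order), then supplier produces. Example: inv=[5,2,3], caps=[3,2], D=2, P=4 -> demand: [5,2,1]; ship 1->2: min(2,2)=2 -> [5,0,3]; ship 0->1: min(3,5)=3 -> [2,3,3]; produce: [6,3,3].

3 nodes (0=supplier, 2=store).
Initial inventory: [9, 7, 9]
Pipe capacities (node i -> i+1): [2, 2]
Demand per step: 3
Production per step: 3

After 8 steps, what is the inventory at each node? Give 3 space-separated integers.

Step 1: demand=3,sold=3 ship[1->2]=2 ship[0->1]=2 prod=3 -> inv=[10 7 8]
Step 2: demand=3,sold=3 ship[1->2]=2 ship[0->1]=2 prod=3 -> inv=[11 7 7]
Step 3: demand=3,sold=3 ship[1->2]=2 ship[0->1]=2 prod=3 -> inv=[12 7 6]
Step 4: demand=3,sold=3 ship[1->2]=2 ship[0->1]=2 prod=3 -> inv=[13 7 5]
Step 5: demand=3,sold=3 ship[1->2]=2 ship[0->1]=2 prod=3 -> inv=[14 7 4]
Step 6: demand=3,sold=3 ship[1->2]=2 ship[0->1]=2 prod=3 -> inv=[15 7 3]
Step 7: demand=3,sold=3 ship[1->2]=2 ship[0->1]=2 prod=3 -> inv=[16 7 2]
Step 8: demand=3,sold=2 ship[1->2]=2 ship[0->1]=2 prod=3 -> inv=[17 7 2]

17 7 2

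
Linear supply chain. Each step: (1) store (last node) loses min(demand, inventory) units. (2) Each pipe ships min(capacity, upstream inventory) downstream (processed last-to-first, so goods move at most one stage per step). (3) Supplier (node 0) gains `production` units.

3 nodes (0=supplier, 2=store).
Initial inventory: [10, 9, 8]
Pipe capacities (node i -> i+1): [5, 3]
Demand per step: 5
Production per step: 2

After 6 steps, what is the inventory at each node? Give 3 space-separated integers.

Step 1: demand=5,sold=5 ship[1->2]=3 ship[0->1]=5 prod=2 -> inv=[7 11 6]
Step 2: demand=5,sold=5 ship[1->2]=3 ship[0->1]=5 prod=2 -> inv=[4 13 4]
Step 3: demand=5,sold=4 ship[1->2]=3 ship[0->1]=4 prod=2 -> inv=[2 14 3]
Step 4: demand=5,sold=3 ship[1->2]=3 ship[0->1]=2 prod=2 -> inv=[2 13 3]
Step 5: demand=5,sold=3 ship[1->2]=3 ship[0->1]=2 prod=2 -> inv=[2 12 3]
Step 6: demand=5,sold=3 ship[1->2]=3 ship[0->1]=2 prod=2 -> inv=[2 11 3]

2 11 3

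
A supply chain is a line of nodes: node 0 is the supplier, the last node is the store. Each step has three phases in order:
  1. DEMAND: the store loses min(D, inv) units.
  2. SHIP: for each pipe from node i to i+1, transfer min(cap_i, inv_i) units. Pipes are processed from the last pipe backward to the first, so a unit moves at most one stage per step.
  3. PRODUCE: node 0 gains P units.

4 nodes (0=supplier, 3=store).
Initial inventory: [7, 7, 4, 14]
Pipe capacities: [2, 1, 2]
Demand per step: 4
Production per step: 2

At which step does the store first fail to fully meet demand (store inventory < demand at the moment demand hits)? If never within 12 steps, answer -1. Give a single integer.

Step 1: demand=4,sold=4 ship[2->3]=2 ship[1->2]=1 ship[0->1]=2 prod=2 -> [7 8 3 12]
Step 2: demand=4,sold=4 ship[2->3]=2 ship[1->2]=1 ship[0->1]=2 prod=2 -> [7 9 2 10]
Step 3: demand=4,sold=4 ship[2->3]=2 ship[1->2]=1 ship[0->1]=2 prod=2 -> [7 10 1 8]
Step 4: demand=4,sold=4 ship[2->3]=1 ship[1->2]=1 ship[0->1]=2 prod=2 -> [7 11 1 5]
Step 5: demand=4,sold=4 ship[2->3]=1 ship[1->2]=1 ship[0->1]=2 prod=2 -> [7 12 1 2]
Step 6: demand=4,sold=2 ship[2->3]=1 ship[1->2]=1 ship[0->1]=2 prod=2 -> [7 13 1 1]
Step 7: demand=4,sold=1 ship[2->3]=1 ship[1->2]=1 ship[0->1]=2 prod=2 -> [7 14 1 1]
Step 8: demand=4,sold=1 ship[2->3]=1 ship[1->2]=1 ship[0->1]=2 prod=2 -> [7 15 1 1]
Step 9: demand=4,sold=1 ship[2->3]=1 ship[1->2]=1 ship[0->1]=2 prod=2 -> [7 16 1 1]
Step 10: demand=4,sold=1 ship[2->3]=1 ship[1->2]=1 ship[0->1]=2 prod=2 -> [7 17 1 1]
Step 11: demand=4,sold=1 ship[2->3]=1 ship[1->2]=1 ship[0->1]=2 prod=2 -> [7 18 1 1]
Step 12: demand=4,sold=1 ship[2->3]=1 ship[1->2]=1 ship[0->1]=2 prod=2 -> [7 19 1 1]
First stockout at step 6

6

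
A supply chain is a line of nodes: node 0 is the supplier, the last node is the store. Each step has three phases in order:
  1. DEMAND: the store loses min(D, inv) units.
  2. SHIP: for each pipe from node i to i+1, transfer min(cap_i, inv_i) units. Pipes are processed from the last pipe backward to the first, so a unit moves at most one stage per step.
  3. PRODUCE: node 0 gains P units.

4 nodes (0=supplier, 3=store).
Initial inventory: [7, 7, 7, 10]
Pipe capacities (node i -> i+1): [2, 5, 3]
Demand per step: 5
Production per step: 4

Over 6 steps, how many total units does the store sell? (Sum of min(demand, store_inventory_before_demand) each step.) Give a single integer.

Step 1: sold=5 (running total=5) -> [9 4 9 8]
Step 2: sold=5 (running total=10) -> [11 2 10 6]
Step 3: sold=5 (running total=15) -> [13 2 9 4]
Step 4: sold=4 (running total=19) -> [15 2 8 3]
Step 5: sold=3 (running total=22) -> [17 2 7 3]
Step 6: sold=3 (running total=25) -> [19 2 6 3]

Answer: 25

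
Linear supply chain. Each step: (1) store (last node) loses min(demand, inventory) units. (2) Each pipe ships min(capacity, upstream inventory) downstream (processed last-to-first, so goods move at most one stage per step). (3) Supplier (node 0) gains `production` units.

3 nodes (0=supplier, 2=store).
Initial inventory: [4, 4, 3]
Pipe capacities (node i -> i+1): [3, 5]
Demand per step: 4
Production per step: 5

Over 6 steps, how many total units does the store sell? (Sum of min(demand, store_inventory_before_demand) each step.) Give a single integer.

Answer: 19

Derivation:
Step 1: sold=3 (running total=3) -> [6 3 4]
Step 2: sold=4 (running total=7) -> [8 3 3]
Step 3: sold=3 (running total=10) -> [10 3 3]
Step 4: sold=3 (running total=13) -> [12 3 3]
Step 5: sold=3 (running total=16) -> [14 3 3]
Step 6: sold=3 (running total=19) -> [16 3 3]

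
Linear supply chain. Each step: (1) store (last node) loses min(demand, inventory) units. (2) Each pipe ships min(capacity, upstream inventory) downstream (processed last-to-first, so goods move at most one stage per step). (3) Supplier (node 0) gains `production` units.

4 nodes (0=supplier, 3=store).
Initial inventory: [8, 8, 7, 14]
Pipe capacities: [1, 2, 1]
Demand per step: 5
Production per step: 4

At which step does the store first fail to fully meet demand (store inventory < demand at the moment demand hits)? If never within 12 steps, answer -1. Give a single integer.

Step 1: demand=5,sold=5 ship[2->3]=1 ship[1->2]=2 ship[0->1]=1 prod=4 -> [11 7 8 10]
Step 2: demand=5,sold=5 ship[2->3]=1 ship[1->2]=2 ship[0->1]=1 prod=4 -> [14 6 9 6]
Step 3: demand=5,sold=5 ship[2->3]=1 ship[1->2]=2 ship[0->1]=1 prod=4 -> [17 5 10 2]
Step 4: demand=5,sold=2 ship[2->3]=1 ship[1->2]=2 ship[0->1]=1 prod=4 -> [20 4 11 1]
Step 5: demand=5,sold=1 ship[2->3]=1 ship[1->2]=2 ship[0->1]=1 prod=4 -> [23 3 12 1]
Step 6: demand=5,sold=1 ship[2->3]=1 ship[1->2]=2 ship[0->1]=1 prod=4 -> [26 2 13 1]
Step 7: demand=5,sold=1 ship[2->3]=1 ship[1->2]=2 ship[0->1]=1 prod=4 -> [29 1 14 1]
Step 8: demand=5,sold=1 ship[2->3]=1 ship[1->2]=1 ship[0->1]=1 prod=4 -> [32 1 14 1]
Step 9: demand=5,sold=1 ship[2->3]=1 ship[1->2]=1 ship[0->1]=1 prod=4 -> [35 1 14 1]
Step 10: demand=5,sold=1 ship[2->3]=1 ship[1->2]=1 ship[0->1]=1 prod=4 -> [38 1 14 1]
Step 11: demand=5,sold=1 ship[2->3]=1 ship[1->2]=1 ship[0->1]=1 prod=4 -> [41 1 14 1]
Step 12: demand=5,sold=1 ship[2->3]=1 ship[1->2]=1 ship[0->1]=1 prod=4 -> [44 1 14 1]
First stockout at step 4

4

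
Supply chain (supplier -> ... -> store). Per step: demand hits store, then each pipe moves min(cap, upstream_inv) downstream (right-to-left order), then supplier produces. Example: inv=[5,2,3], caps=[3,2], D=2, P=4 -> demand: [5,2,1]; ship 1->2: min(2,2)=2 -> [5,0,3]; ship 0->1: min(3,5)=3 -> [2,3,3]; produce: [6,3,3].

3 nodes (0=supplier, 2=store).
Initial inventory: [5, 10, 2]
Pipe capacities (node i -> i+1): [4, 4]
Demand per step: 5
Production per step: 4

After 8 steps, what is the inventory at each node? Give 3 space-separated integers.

Step 1: demand=5,sold=2 ship[1->2]=4 ship[0->1]=4 prod=4 -> inv=[5 10 4]
Step 2: demand=5,sold=4 ship[1->2]=4 ship[0->1]=4 prod=4 -> inv=[5 10 4]
Step 3: demand=5,sold=4 ship[1->2]=4 ship[0->1]=4 prod=4 -> inv=[5 10 4]
Step 4: demand=5,sold=4 ship[1->2]=4 ship[0->1]=4 prod=4 -> inv=[5 10 4]
Step 5: demand=5,sold=4 ship[1->2]=4 ship[0->1]=4 prod=4 -> inv=[5 10 4]
Step 6: demand=5,sold=4 ship[1->2]=4 ship[0->1]=4 prod=4 -> inv=[5 10 4]
Step 7: demand=5,sold=4 ship[1->2]=4 ship[0->1]=4 prod=4 -> inv=[5 10 4]
Step 8: demand=5,sold=4 ship[1->2]=4 ship[0->1]=4 prod=4 -> inv=[5 10 4]

5 10 4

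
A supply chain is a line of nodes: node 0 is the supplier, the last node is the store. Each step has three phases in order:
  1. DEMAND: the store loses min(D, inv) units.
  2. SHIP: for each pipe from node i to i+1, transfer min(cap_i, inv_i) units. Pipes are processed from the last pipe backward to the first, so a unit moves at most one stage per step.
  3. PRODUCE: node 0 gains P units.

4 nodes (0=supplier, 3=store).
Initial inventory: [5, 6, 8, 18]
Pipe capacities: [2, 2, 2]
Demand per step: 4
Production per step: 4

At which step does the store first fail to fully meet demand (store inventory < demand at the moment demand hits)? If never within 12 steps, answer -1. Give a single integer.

Step 1: demand=4,sold=4 ship[2->3]=2 ship[1->2]=2 ship[0->1]=2 prod=4 -> [7 6 8 16]
Step 2: demand=4,sold=4 ship[2->3]=2 ship[1->2]=2 ship[0->1]=2 prod=4 -> [9 6 8 14]
Step 3: demand=4,sold=4 ship[2->3]=2 ship[1->2]=2 ship[0->1]=2 prod=4 -> [11 6 8 12]
Step 4: demand=4,sold=4 ship[2->3]=2 ship[1->2]=2 ship[0->1]=2 prod=4 -> [13 6 8 10]
Step 5: demand=4,sold=4 ship[2->3]=2 ship[1->2]=2 ship[0->1]=2 prod=4 -> [15 6 8 8]
Step 6: demand=4,sold=4 ship[2->3]=2 ship[1->2]=2 ship[0->1]=2 prod=4 -> [17 6 8 6]
Step 7: demand=4,sold=4 ship[2->3]=2 ship[1->2]=2 ship[0->1]=2 prod=4 -> [19 6 8 4]
Step 8: demand=4,sold=4 ship[2->3]=2 ship[1->2]=2 ship[0->1]=2 prod=4 -> [21 6 8 2]
Step 9: demand=4,sold=2 ship[2->3]=2 ship[1->2]=2 ship[0->1]=2 prod=4 -> [23 6 8 2]
Step 10: demand=4,sold=2 ship[2->3]=2 ship[1->2]=2 ship[0->1]=2 prod=4 -> [25 6 8 2]
Step 11: demand=4,sold=2 ship[2->3]=2 ship[1->2]=2 ship[0->1]=2 prod=4 -> [27 6 8 2]
Step 12: demand=4,sold=2 ship[2->3]=2 ship[1->2]=2 ship[0->1]=2 prod=4 -> [29 6 8 2]
First stockout at step 9

9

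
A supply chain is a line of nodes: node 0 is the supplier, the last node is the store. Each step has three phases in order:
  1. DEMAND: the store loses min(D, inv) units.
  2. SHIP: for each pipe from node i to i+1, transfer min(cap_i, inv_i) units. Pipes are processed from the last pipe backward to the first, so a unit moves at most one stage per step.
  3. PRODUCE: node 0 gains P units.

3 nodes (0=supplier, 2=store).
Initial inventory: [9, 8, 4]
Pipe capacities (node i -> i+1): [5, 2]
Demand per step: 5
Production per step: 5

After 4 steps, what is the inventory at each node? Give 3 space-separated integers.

Step 1: demand=5,sold=4 ship[1->2]=2 ship[0->1]=5 prod=5 -> inv=[9 11 2]
Step 2: demand=5,sold=2 ship[1->2]=2 ship[0->1]=5 prod=5 -> inv=[9 14 2]
Step 3: demand=5,sold=2 ship[1->2]=2 ship[0->1]=5 prod=5 -> inv=[9 17 2]
Step 4: demand=5,sold=2 ship[1->2]=2 ship[0->1]=5 prod=5 -> inv=[9 20 2]

9 20 2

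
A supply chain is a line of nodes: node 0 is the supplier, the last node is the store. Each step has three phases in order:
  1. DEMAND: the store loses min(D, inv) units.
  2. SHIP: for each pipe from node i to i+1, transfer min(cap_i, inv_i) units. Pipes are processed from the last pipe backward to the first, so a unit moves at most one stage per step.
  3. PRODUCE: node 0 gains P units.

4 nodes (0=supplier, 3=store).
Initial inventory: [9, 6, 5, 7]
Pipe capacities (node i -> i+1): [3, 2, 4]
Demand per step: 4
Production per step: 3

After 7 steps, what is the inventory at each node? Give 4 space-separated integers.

Step 1: demand=4,sold=4 ship[2->3]=4 ship[1->2]=2 ship[0->1]=3 prod=3 -> inv=[9 7 3 7]
Step 2: demand=4,sold=4 ship[2->3]=3 ship[1->2]=2 ship[0->1]=3 prod=3 -> inv=[9 8 2 6]
Step 3: demand=4,sold=4 ship[2->3]=2 ship[1->2]=2 ship[0->1]=3 prod=3 -> inv=[9 9 2 4]
Step 4: demand=4,sold=4 ship[2->3]=2 ship[1->2]=2 ship[0->1]=3 prod=3 -> inv=[9 10 2 2]
Step 5: demand=4,sold=2 ship[2->3]=2 ship[1->2]=2 ship[0->1]=3 prod=3 -> inv=[9 11 2 2]
Step 6: demand=4,sold=2 ship[2->3]=2 ship[1->2]=2 ship[0->1]=3 prod=3 -> inv=[9 12 2 2]
Step 7: demand=4,sold=2 ship[2->3]=2 ship[1->2]=2 ship[0->1]=3 prod=3 -> inv=[9 13 2 2]

9 13 2 2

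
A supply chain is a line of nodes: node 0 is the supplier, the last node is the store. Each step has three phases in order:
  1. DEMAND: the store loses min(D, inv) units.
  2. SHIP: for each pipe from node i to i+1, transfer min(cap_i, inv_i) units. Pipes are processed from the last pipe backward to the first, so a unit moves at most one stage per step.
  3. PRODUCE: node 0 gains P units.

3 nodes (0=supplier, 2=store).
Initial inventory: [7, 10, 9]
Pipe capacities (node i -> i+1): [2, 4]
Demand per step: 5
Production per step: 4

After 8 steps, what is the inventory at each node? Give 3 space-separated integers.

Step 1: demand=5,sold=5 ship[1->2]=4 ship[0->1]=2 prod=4 -> inv=[9 8 8]
Step 2: demand=5,sold=5 ship[1->2]=4 ship[0->1]=2 prod=4 -> inv=[11 6 7]
Step 3: demand=5,sold=5 ship[1->2]=4 ship[0->1]=2 prod=4 -> inv=[13 4 6]
Step 4: demand=5,sold=5 ship[1->2]=4 ship[0->1]=2 prod=4 -> inv=[15 2 5]
Step 5: demand=5,sold=5 ship[1->2]=2 ship[0->1]=2 prod=4 -> inv=[17 2 2]
Step 6: demand=5,sold=2 ship[1->2]=2 ship[0->1]=2 prod=4 -> inv=[19 2 2]
Step 7: demand=5,sold=2 ship[1->2]=2 ship[0->1]=2 prod=4 -> inv=[21 2 2]
Step 8: demand=5,sold=2 ship[1->2]=2 ship[0->1]=2 prod=4 -> inv=[23 2 2]

23 2 2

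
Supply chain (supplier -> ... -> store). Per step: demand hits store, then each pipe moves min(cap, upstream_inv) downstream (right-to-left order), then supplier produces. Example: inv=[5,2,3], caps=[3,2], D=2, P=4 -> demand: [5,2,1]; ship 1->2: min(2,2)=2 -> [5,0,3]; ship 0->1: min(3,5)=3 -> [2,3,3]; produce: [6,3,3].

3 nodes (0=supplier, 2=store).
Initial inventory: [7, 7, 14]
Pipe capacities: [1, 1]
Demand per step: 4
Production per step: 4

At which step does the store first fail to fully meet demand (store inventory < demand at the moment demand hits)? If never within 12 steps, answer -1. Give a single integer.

Step 1: demand=4,sold=4 ship[1->2]=1 ship[0->1]=1 prod=4 -> [10 7 11]
Step 2: demand=4,sold=4 ship[1->2]=1 ship[0->1]=1 prod=4 -> [13 7 8]
Step 3: demand=4,sold=4 ship[1->2]=1 ship[0->1]=1 prod=4 -> [16 7 5]
Step 4: demand=4,sold=4 ship[1->2]=1 ship[0->1]=1 prod=4 -> [19 7 2]
Step 5: demand=4,sold=2 ship[1->2]=1 ship[0->1]=1 prod=4 -> [22 7 1]
Step 6: demand=4,sold=1 ship[1->2]=1 ship[0->1]=1 prod=4 -> [25 7 1]
Step 7: demand=4,sold=1 ship[1->2]=1 ship[0->1]=1 prod=4 -> [28 7 1]
Step 8: demand=4,sold=1 ship[1->2]=1 ship[0->1]=1 prod=4 -> [31 7 1]
Step 9: demand=4,sold=1 ship[1->2]=1 ship[0->1]=1 prod=4 -> [34 7 1]
Step 10: demand=4,sold=1 ship[1->2]=1 ship[0->1]=1 prod=4 -> [37 7 1]
Step 11: demand=4,sold=1 ship[1->2]=1 ship[0->1]=1 prod=4 -> [40 7 1]
Step 12: demand=4,sold=1 ship[1->2]=1 ship[0->1]=1 prod=4 -> [43 7 1]
First stockout at step 5

5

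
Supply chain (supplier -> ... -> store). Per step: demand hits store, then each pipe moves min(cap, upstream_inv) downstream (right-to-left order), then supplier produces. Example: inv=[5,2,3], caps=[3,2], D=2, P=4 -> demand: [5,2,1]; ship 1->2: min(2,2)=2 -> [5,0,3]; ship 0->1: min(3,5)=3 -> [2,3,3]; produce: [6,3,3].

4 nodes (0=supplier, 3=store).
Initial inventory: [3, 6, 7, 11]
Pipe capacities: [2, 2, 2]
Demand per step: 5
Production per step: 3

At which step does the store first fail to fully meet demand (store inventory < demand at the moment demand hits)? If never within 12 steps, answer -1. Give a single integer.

Step 1: demand=5,sold=5 ship[2->3]=2 ship[1->2]=2 ship[0->1]=2 prod=3 -> [4 6 7 8]
Step 2: demand=5,sold=5 ship[2->3]=2 ship[1->2]=2 ship[0->1]=2 prod=3 -> [5 6 7 5]
Step 3: demand=5,sold=5 ship[2->3]=2 ship[1->2]=2 ship[0->1]=2 prod=3 -> [6 6 7 2]
Step 4: demand=5,sold=2 ship[2->3]=2 ship[1->2]=2 ship[0->1]=2 prod=3 -> [7 6 7 2]
Step 5: demand=5,sold=2 ship[2->3]=2 ship[1->2]=2 ship[0->1]=2 prod=3 -> [8 6 7 2]
Step 6: demand=5,sold=2 ship[2->3]=2 ship[1->2]=2 ship[0->1]=2 prod=3 -> [9 6 7 2]
Step 7: demand=5,sold=2 ship[2->3]=2 ship[1->2]=2 ship[0->1]=2 prod=3 -> [10 6 7 2]
Step 8: demand=5,sold=2 ship[2->3]=2 ship[1->2]=2 ship[0->1]=2 prod=3 -> [11 6 7 2]
Step 9: demand=5,sold=2 ship[2->3]=2 ship[1->2]=2 ship[0->1]=2 prod=3 -> [12 6 7 2]
Step 10: demand=5,sold=2 ship[2->3]=2 ship[1->2]=2 ship[0->1]=2 prod=3 -> [13 6 7 2]
Step 11: demand=5,sold=2 ship[2->3]=2 ship[1->2]=2 ship[0->1]=2 prod=3 -> [14 6 7 2]
Step 12: demand=5,sold=2 ship[2->3]=2 ship[1->2]=2 ship[0->1]=2 prod=3 -> [15 6 7 2]
First stockout at step 4

4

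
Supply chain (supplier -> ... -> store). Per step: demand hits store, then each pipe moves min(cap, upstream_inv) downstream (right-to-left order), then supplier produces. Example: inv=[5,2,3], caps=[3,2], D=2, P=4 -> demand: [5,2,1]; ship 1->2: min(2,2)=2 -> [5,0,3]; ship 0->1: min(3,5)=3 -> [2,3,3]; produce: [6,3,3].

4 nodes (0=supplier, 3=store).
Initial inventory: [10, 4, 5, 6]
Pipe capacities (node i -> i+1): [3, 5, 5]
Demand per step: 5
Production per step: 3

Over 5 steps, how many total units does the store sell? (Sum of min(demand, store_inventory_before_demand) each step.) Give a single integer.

Answer: 21

Derivation:
Step 1: sold=5 (running total=5) -> [10 3 4 6]
Step 2: sold=5 (running total=10) -> [10 3 3 5]
Step 3: sold=5 (running total=15) -> [10 3 3 3]
Step 4: sold=3 (running total=18) -> [10 3 3 3]
Step 5: sold=3 (running total=21) -> [10 3 3 3]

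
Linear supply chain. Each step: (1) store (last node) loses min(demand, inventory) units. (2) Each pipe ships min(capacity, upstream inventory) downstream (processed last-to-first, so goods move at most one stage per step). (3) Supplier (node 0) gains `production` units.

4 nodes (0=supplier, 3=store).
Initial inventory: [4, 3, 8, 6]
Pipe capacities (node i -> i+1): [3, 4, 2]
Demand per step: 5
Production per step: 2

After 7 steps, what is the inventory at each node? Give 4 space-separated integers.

Step 1: demand=5,sold=5 ship[2->3]=2 ship[1->2]=3 ship[0->1]=3 prod=2 -> inv=[3 3 9 3]
Step 2: demand=5,sold=3 ship[2->3]=2 ship[1->2]=3 ship[0->1]=3 prod=2 -> inv=[2 3 10 2]
Step 3: demand=5,sold=2 ship[2->3]=2 ship[1->2]=3 ship[0->1]=2 prod=2 -> inv=[2 2 11 2]
Step 4: demand=5,sold=2 ship[2->3]=2 ship[1->2]=2 ship[0->1]=2 prod=2 -> inv=[2 2 11 2]
Step 5: demand=5,sold=2 ship[2->3]=2 ship[1->2]=2 ship[0->1]=2 prod=2 -> inv=[2 2 11 2]
Step 6: demand=5,sold=2 ship[2->3]=2 ship[1->2]=2 ship[0->1]=2 prod=2 -> inv=[2 2 11 2]
Step 7: demand=5,sold=2 ship[2->3]=2 ship[1->2]=2 ship[0->1]=2 prod=2 -> inv=[2 2 11 2]

2 2 11 2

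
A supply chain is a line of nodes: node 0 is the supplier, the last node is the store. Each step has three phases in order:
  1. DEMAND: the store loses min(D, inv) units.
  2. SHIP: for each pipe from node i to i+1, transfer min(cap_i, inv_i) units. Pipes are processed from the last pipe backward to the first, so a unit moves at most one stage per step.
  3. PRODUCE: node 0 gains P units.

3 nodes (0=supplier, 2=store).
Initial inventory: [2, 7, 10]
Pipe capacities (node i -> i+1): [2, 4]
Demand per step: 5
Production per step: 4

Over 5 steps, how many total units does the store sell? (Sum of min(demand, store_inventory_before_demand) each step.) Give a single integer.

Step 1: sold=5 (running total=5) -> [4 5 9]
Step 2: sold=5 (running total=10) -> [6 3 8]
Step 3: sold=5 (running total=15) -> [8 2 6]
Step 4: sold=5 (running total=20) -> [10 2 3]
Step 5: sold=3 (running total=23) -> [12 2 2]

Answer: 23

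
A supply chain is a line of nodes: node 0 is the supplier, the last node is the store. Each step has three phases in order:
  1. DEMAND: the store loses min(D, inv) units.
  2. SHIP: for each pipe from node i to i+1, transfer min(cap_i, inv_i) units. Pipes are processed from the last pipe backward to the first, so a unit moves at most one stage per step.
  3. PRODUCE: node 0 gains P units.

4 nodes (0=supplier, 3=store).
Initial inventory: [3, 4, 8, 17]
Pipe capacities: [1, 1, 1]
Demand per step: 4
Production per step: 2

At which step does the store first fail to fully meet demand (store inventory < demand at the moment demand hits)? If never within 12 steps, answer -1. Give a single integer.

Step 1: demand=4,sold=4 ship[2->3]=1 ship[1->2]=1 ship[0->1]=1 prod=2 -> [4 4 8 14]
Step 2: demand=4,sold=4 ship[2->3]=1 ship[1->2]=1 ship[0->1]=1 prod=2 -> [5 4 8 11]
Step 3: demand=4,sold=4 ship[2->3]=1 ship[1->2]=1 ship[0->1]=1 prod=2 -> [6 4 8 8]
Step 4: demand=4,sold=4 ship[2->3]=1 ship[1->2]=1 ship[0->1]=1 prod=2 -> [7 4 8 5]
Step 5: demand=4,sold=4 ship[2->3]=1 ship[1->2]=1 ship[0->1]=1 prod=2 -> [8 4 8 2]
Step 6: demand=4,sold=2 ship[2->3]=1 ship[1->2]=1 ship[0->1]=1 prod=2 -> [9 4 8 1]
Step 7: demand=4,sold=1 ship[2->3]=1 ship[1->2]=1 ship[0->1]=1 prod=2 -> [10 4 8 1]
Step 8: demand=4,sold=1 ship[2->3]=1 ship[1->2]=1 ship[0->1]=1 prod=2 -> [11 4 8 1]
Step 9: demand=4,sold=1 ship[2->3]=1 ship[1->2]=1 ship[0->1]=1 prod=2 -> [12 4 8 1]
Step 10: demand=4,sold=1 ship[2->3]=1 ship[1->2]=1 ship[0->1]=1 prod=2 -> [13 4 8 1]
Step 11: demand=4,sold=1 ship[2->3]=1 ship[1->2]=1 ship[0->1]=1 prod=2 -> [14 4 8 1]
Step 12: demand=4,sold=1 ship[2->3]=1 ship[1->2]=1 ship[0->1]=1 prod=2 -> [15 4 8 1]
First stockout at step 6

6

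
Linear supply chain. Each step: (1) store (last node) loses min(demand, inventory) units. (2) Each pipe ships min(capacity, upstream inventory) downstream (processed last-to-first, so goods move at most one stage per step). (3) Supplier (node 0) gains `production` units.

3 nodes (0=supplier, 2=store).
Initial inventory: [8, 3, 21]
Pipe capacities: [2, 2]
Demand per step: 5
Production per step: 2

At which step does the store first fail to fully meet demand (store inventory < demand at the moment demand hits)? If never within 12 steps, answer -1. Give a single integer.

Step 1: demand=5,sold=5 ship[1->2]=2 ship[0->1]=2 prod=2 -> [8 3 18]
Step 2: demand=5,sold=5 ship[1->2]=2 ship[0->1]=2 prod=2 -> [8 3 15]
Step 3: demand=5,sold=5 ship[1->2]=2 ship[0->1]=2 prod=2 -> [8 3 12]
Step 4: demand=5,sold=5 ship[1->2]=2 ship[0->1]=2 prod=2 -> [8 3 9]
Step 5: demand=5,sold=5 ship[1->2]=2 ship[0->1]=2 prod=2 -> [8 3 6]
Step 6: demand=5,sold=5 ship[1->2]=2 ship[0->1]=2 prod=2 -> [8 3 3]
Step 7: demand=5,sold=3 ship[1->2]=2 ship[0->1]=2 prod=2 -> [8 3 2]
Step 8: demand=5,sold=2 ship[1->2]=2 ship[0->1]=2 prod=2 -> [8 3 2]
Step 9: demand=5,sold=2 ship[1->2]=2 ship[0->1]=2 prod=2 -> [8 3 2]
Step 10: demand=5,sold=2 ship[1->2]=2 ship[0->1]=2 prod=2 -> [8 3 2]
Step 11: demand=5,sold=2 ship[1->2]=2 ship[0->1]=2 prod=2 -> [8 3 2]
Step 12: demand=5,sold=2 ship[1->2]=2 ship[0->1]=2 prod=2 -> [8 3 2]
First stockout at step 7

7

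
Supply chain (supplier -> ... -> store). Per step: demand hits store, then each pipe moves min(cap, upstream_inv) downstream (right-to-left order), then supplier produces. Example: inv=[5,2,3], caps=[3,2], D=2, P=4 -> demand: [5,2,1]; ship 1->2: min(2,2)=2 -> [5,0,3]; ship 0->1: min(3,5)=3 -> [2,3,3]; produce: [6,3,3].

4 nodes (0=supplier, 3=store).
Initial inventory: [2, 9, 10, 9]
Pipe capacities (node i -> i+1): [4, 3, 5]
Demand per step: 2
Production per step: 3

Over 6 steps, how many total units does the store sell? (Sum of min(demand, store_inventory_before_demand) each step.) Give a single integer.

Step 1: sold=2 (running total=2) -> [3 8 8 12]
Step 2: sold=2 (running total=4) -> [3 8 6 15]
Step 3: sold=2 (running total=6) -> [3 8 4 18]
Step 4: sold=2 (running total=8) -> [3 8 3 20]
Step 5: sold=2 (running total=10) -> [3 8 3 21]
Step 6: sold=2 (running total=12) -> [3 8 3 22]

Answer: 12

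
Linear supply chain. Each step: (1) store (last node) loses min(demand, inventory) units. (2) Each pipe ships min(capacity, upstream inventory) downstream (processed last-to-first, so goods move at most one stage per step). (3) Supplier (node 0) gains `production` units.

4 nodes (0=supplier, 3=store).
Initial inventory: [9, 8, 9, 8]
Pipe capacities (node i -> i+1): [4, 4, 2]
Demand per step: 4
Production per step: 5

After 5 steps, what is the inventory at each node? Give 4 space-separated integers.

Step 1: demand=4,sold=4 ship[2->3]=2 ship[1->2]=4 ship[0->1]=4 prod=5 -> inv=[10 8 11 6]
Step 2: demand=4,sold=4 ship[2->3]=2 ship[1->2]=4 ship[0->1]=4 prod=5 -> inv=[11 8 13 4]
Step 3: demand=4,sold=4 ship[2->3]=2 ship[1->2]=4 ship[0->1]=4 prod=5 -> inv=[12 8 15 2]
Step 4: demand=4,sold=2 ship[2->3]=2 ship[1->2]=4 ship[0->1]=4 prod=5 -> inv=[13 8 17 2]
Step 5: demand=4,sold=2 ship[2->3]=2 ship[1->2]=4 ship[0->1]=4 prod=5 -> inv=[14 8 19 2]

14 8 19 2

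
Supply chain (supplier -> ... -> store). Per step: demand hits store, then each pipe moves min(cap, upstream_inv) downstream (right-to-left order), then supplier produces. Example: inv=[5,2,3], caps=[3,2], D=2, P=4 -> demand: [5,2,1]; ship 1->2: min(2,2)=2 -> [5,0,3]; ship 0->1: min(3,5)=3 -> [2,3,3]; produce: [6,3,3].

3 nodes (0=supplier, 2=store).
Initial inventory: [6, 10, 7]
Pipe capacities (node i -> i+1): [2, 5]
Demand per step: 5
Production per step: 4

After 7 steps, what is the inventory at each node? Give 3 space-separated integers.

Step 1: demand=5,sold=5 ship[1->2]=5 ship[0->1]=2 prod=4 -> inv=[8 7 7]
Step 2: demand=5,sold=5 ship[1->2]=5 ship[0->1]=2 prod=4 -> inv=[10 4 7]
Step 3: demand=5,sold=5 ship[1->2]=4 ship[0->1]=2 prod=4 -> inv=[12 2 6]
Step 4: demand=5,sold=5 ship[1->2]=2 ship[0->1]=2 prod=4 -> inv=[14 2 3]
Step 5: demand=5,sold=3 ship[1->2]=2 ship[0->1]=2 prod=4 -> inv=[16 2 2]
Step 6: demand=5,sold=2 ship[1->2]=2 ship[0->1]=2 prod=4 -> inv=[18 2 2]
Step 7: demand=5,sold=2 ship[1->2]=2 ship[0->1]=2 prod=4 -> inv=[20 2 2]

20 2 2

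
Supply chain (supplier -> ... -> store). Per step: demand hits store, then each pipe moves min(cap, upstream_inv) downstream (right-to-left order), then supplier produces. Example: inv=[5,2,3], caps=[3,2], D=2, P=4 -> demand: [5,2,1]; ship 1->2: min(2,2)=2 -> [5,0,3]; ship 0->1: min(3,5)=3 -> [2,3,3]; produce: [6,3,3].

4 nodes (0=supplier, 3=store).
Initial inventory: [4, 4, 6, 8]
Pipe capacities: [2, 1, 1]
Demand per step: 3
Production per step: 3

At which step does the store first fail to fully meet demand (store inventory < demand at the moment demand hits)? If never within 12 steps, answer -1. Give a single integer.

Step 1: demand=3,sold=3 ship[2->3]=1 ship[1->2]=1 ship[0->1]=2 prod=3 -> [5 5 6 6]
Step 2: demand=3,sold=3 ship[2->3]=1 ship[1->2]=1 ship[0->1]=2 prod=3 -> [6 6 6 4]
Step 3: demand=3,sold=3 ship[2->3]=1 ship[1->2]=1 ship[0->1]=2 prod=3 -> [7 7 6 2]
Step 4: demand=3,sold=2 ship[2->3]=1 ship[1->2]=1 ship[0->1]=2 prod=3 -> [8 8 6 1]
Step 5: demand=3,sold=1 ship[2->3]=1 ship[1->2]=1 ship[0->1]=2 prod=3 -> [9 9 6 1]
Step 6: demand=3,sold=1 ship[2->3]=1 ship[1->2]=1 ship[0->1]=2 prod=3 -> [10 10 6 1]
Step 7: demand=3,sold=1 ship[2->3]=1 ship[1->2]=1 ship[0->1]=2 prod=3 -> [11 11 6 1]
Step 8: demand=3,sold=1 ship[2->3]=1 ship[1->2]=1 ship[0->1]=2 prod=3 -> [12 12 6 1]
Step 9: demand=3,sold=1 ship[2->3]=1 ship[1->2]=1 ship[0->1]=2 prod=3 -> [13 13 6 1]
Step 10: demand=3,sold=1 ship[2->3]=1 ship[1->2]=1 ship[0->1]=2 prod=3 -> [14 14 6 1]
Step 11: demand=3,sold=1 ship[2->3]=1 ship[1->2]=1 ship[0->1]=2 prod=3 -> [15 15 6 1]
Step 12: demand=3,sold=1 ship[2->3]=1 ship[1->2]=1 ship[0->1]=2 prod=3 -> [16 16 6 1]
First stockout at step 4

4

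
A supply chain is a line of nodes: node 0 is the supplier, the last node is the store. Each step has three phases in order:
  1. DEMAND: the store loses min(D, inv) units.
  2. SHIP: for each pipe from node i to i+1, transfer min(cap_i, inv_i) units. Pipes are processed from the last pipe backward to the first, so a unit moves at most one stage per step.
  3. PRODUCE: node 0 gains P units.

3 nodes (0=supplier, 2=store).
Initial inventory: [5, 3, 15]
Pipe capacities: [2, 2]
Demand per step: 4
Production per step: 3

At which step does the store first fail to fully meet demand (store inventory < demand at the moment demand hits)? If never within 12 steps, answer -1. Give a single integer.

Step 1: demand=4,sold=4 ship[1->2]=2 ship[0->1]=2 prod=3 -> [6 3 13]
Step 2: demand=4,sold=4 ship[1->2]=2 ship[0->1]=2 prod=3 -> [7 3 11]
Step 3: demand=4,sold=4 ship[1->2]=2 ship[0->1]=2 prod=3 -> [8 3 9]
Step 4: demand=4,sold=4 ship[1->2]=2 ship[0->1]=2 prod=3 -> [9 3 7]
Step 5: demand=4,sold=4 ship[1->2]=2 ship[0->1]=2 prod=3 -> [10 3 5]
Step 6: demand=4,sold=4 ship[1->2]=2 ship[0->1]=2 prod=3 -> [11 3 3]
Step 7: demand=4,sold=3 ship[1->2]=2 ship[0->1]=2 prod=3 -> [12 3 2]
Step 8: demand=4,sold=2 ship[1->2]=2 ship[0->1]=2 prod=3 -> [13 3 2]
Step 9: demand=4,sold=2 ship[1->2]=2 ship[0->1]=2 prod=3 -> [14 3 2]
Step 10: demand=4,sold=2 ship[1->2]=2 ship[0->1]=2 prod=3 -> [15 3 2]
Step 11: demand=4,sold=2 ship[1->2]=2 ship[0->1]=2 prod=3 -> [16 3 2]
Step 12: demand=4,sold=2 ship[1->2]=2 ship[0->1]=2 prod=3 -> [17 3 2]
First stockout at step 7

7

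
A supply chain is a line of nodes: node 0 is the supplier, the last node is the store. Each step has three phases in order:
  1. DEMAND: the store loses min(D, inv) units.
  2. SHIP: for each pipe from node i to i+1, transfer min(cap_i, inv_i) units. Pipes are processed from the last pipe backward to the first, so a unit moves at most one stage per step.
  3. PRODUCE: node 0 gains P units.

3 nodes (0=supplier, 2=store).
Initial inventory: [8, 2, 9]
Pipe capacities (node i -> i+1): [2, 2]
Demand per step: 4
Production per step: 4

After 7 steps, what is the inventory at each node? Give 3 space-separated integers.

Step 1: demand=4,sold=4 ship[1->2]=2 ship[0->1]=2 prod=4 -> inv=[10 2 7]
Step 2: demand=4,sold=4 ship[1->2]=2 ship[0->1]=2 prod=4 -> inv=[12 2 5]
Step 3: demand=4,sold=4 ship[1->2]=2 ship[0->1]=2 prod=4 -> inv=[14 2 3]
Step 4: demand=4,sold=3 ship[1->2]=2 ship[0->1]=2 prod=4 -> inv=[16 2 2]
Step 5: demand=4,sold=2 ship[1->2]=2 ship[0->1]=2 prod=4 -> inv=[18 2 2]
Step 6: demand=4,sold=2 ship[1->2]=2 ship[0->1]=2 prod=4 -> inv=[20 2 2]
Step 7: demand=4,sold=2 ship[1->2]=2 ship[0->1]=2 prod=4 -> inv=[22 2 2]

22 2 2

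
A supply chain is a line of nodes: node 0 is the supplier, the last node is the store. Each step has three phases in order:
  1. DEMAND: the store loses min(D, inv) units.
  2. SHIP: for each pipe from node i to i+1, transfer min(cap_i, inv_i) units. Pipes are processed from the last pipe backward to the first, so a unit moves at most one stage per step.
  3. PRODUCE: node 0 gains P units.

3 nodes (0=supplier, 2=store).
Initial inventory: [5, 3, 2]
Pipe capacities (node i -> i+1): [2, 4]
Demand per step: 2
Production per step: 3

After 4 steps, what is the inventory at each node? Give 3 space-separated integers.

Step 1: demand=2,sold=2 ship[1->2]=3 ship[0->1]=2 prod=3 -> inv=[6 2 3]
Step 2: demand=2,sold=2 ship[1->2]=2 ship[0->1]=2 prod=3 -> inv=[7 2 3]
Step 3: demand=2,sold=2 ship[1->2]=2 ship[0->1]=2 prod=3 -> inv=[8 2 3]
Step 4: demand=2,sold=2 ship[1->2]=2 ship[0->1]=2 prod=3 -> inv=[9 2 3]

9 2 3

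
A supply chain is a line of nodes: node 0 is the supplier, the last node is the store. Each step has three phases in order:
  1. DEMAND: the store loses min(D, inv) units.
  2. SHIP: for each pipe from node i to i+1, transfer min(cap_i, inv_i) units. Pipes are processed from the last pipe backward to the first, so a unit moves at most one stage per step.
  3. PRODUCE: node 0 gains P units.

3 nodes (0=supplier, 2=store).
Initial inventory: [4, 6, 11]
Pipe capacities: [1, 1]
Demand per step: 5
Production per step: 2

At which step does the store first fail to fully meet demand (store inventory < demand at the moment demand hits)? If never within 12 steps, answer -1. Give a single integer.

Step 1: demand=5,sold=5 ship[1->2]=1 ship[0->1]=1 prod=2 -> [5 6 7]
Step 2: demand=5,sold=5 ship[1->2]=1 ship[0->1]=1 prod=2 -> [6 6 3]
Step 3: demand=5,sold=3 ship[1->2]=1 ship[0->1]=1 prod=2 -> [7 6 1]
Step 4: demand=5,sold=1 ship[1->2]=1 ship[0->1]=1 prod=2 -> [8 6 1]
Step 5: demand=5,sold=1 ship[1->2]=1 ship[0->1]=1 prod=2 -> [9 6 1]
Step 6: demand=5,sold=1 ship[1->2]=1 ship[0->1]=1 prod=2 -> [10 6 1]
Step 7: demand=5,sold=1 ship[1->2]=1 ship[0->1]=1 prod=2 -> [11 6 1]
Step 8: demand=5,sold=1 ship[1->2]=1 ship[0->1]=1 prod=2 -> [12 6 1]
Step 9: demand=5,sold=1 ship[1->2]=1 ship[0->1]=1 prod=2 -> [13 6 1]
Step 10: demand=5,sold=1 ship[1->2]=1 ship[0->1]=1 prod=2 -> [14 6 1]
Step 11: demand=5,sold=1 ship[1->2]=1 ship[0->1]=1 prod=2 -> [15 6 1]
Step 12: demand=5,sold=1 ship[1->2]=1 ship[0->1]=1 prod=2 -> [16 6 1]
First stockout at step 3

3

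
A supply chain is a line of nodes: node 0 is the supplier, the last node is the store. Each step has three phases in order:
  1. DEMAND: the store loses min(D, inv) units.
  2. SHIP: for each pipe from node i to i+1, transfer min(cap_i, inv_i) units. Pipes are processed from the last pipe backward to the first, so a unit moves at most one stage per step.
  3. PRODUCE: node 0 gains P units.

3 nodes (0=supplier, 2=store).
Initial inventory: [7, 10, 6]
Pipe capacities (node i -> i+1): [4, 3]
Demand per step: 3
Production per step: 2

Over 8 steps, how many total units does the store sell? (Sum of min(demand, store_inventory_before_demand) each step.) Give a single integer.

Step 1: sold=3 (running total=3) -> [5 11 6]
Step 2: sold=3 (running total=6) -> [3 12 6]
Step 3: sold=3 (running total=9) -> [2 12 6]
Step 4: sold=3 (running total=12) -> [2 11 6]
Step 5: sold=3 (running total=15) -> [2 10 6]
Step 6: sold=3 (running total=18) -> [2 9 6]
Step 7: sold=3 (running total=21) -> [2 8 6]
Step 8: sold=3 (running total=24) -> [2 7 6]

Answer: 24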